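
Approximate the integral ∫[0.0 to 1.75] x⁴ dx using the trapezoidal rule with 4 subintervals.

f(x) = x⁴
a = 0.0, b = 1.75, n = 4
h = (b - a)/n = 0.437500

Trapezoidal rule: (h/2)[f(x₀) + 2f(x₁) + 2f(x₂) + ... + f(xₙ)]

x_0 = 0.0000, f(x_0) = 0.000000, coefficient = 1
x_1 = 0.4375, f(x_1) = 0.036636, coefficient = 2
x_2 = 0.8750, f(x_2) = 0.586182, coefficient = 2
x_3 = 1.3125, f(x_3) = 2.967545, coefficient = 2
x_4 = 1.7500, f(x_4) = 9.378906, coefficient = 1

I ≈ (0.437500/2) × 16.559631 = 3.622419
Exact value: 3.282617
Error: 0.339802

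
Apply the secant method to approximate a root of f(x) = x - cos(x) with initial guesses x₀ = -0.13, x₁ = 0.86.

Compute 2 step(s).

f(x) = x - cos(x)
x₀ = -0.13, x₁ = 0.86

Secant formula: x_{n+1} = x_n - f(x_n)(x_n - x_{n-1})/(f(x_n) - f(x_{n-1}))

Iteration 1:
  f(-0.130000) = -1.121562
  f(0.860000) = 0.207563
  x_2 = 0.860000 - 0.207563×(0.860000 - (-0.130000))/(0.207563 - (-1.121562))
       = 0.705397
Iteration 2:
  f(0.860000) = 0.207563
  f(0.705397) = -0.055958
  x_3 = 0.705397 - (-0.055958)×(0.705397 - 0.860000)/(-0.055958 - 0.207563)
       = 0.738226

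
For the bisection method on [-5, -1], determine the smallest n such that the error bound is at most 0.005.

We need (b-a)/2^n ≤ 0.005
(-1 - (-5))/2^n ≤ 0.005
4/2^n ≤ 0.005
2^n ≥ 800
n ≥ log₂(800) = 9.64
n ≥ 10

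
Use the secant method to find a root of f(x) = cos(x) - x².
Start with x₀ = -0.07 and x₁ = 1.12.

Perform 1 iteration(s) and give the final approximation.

f(x) = cos(x) - x²
x₀ = -0.07, x₁ = 1.12

Secant formula: x_{n+1} = x_n - f(x_n)(x_n - x_{n-1})/(f(x_n) - f(x_{n-1}))

Iteration 1:
  f(-0.070000) = 0.992651
  f(1.120000) = -0.818718
  x_2 = 1.120000 - (-0.818718)×(1.120000 - (-0.070000))/(-0.818718 - 0.992651)
       = 0.582134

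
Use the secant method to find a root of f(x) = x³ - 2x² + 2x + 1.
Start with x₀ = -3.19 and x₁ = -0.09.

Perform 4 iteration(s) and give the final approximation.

f(x) = x³ - 2x² + 2x + 1
x₀ = -3.19, x₁ = -0.09

Secant formula: x_{n+1} = x_n - f(x_n)(x_n - x_{n-1})/(f(x_n) - f(x_{n-1}))

Iteration 1:
  f(-3.190000) = -58.193959
  f(-0.090000) = 0.803071
  x_2 = -0.090000 - 0.803071×(-0.090000 - (-3.190000))/(0.803071 - (-58.193959))
       = -0.132197
Iteration 2:
  f(-0.090000) = 0.803071
  f(-0.132197) = 0.698343
  x_3 = -0.132197 - 0.698343×(-0.132197 - (-0.090000))/(0.698343 - 0.803071)
       = -0.413575
Iteration 3:
  f(-0.132197) = 0.698343
  f(-0.413575) = -0.239979
  x_4 = -0.413575 - (-0.239979)×(-0.413575 - (-0.132197))/(-0.239979 - 0.698343)
       = -0.341612
Iteration 4:
  f(-0.413575) = -0.239979
  f(-0.341612) = 0.043513
  x_5 = -0.341612 - 0.043513×(-0.341612 - (-0.413575))/(0.043513 - (-0.239979))
       = -0.352658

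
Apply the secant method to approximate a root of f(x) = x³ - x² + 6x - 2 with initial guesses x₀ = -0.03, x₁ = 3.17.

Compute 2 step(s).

f(x) = x³ - x² + 6x - 2
x₀ = -0.03, x₁ = 3.17

Secant formula: x_{n+1} = x_n - f(x_n)(x_n - x_{n-1})/(f(x_n) - f(x_{n-1}))

Iteration 1:
  f(-0.030000) = -2.180927
  f(3.170000) = 38.826113
  x_2 = 3.170000 - 38.826113×(3.170000 - (-0.030000))/(38.826113 - (-2.180927))
       = 0.140189
Iteration 2:
  f(3.170000) = 38.826113
  f(0.140189) = -1.175761
  x_3 = 0.140189 - (-1.175761)×(0.140189 - 3.170000)/(-1.175761 - 38.826113)
       = 0.229244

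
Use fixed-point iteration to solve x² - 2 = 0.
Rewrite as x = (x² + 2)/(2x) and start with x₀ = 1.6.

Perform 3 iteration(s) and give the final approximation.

Equation: x² - 2 = 0
Fixed-point form: x = (x² + 2)/(2x)
x₀ = 1.6

x_1 = g(1.600000) = 1.425000
x_2 = g(1.425000) = 1.414254
x_3 = g(1.414254) = 1.414214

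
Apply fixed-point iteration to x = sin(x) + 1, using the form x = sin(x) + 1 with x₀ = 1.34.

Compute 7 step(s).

Equation: x = sin(x) + 1
Fixed-point form: x = sin(x) + 1
x₀ = 1.34

x_1 = g(1.340000) = 1.973485
x_2 = g(1.973485) = 1.920011
x_3 = g(1.920011) = 1.939642
x_4 = g(1.939642) = 1.932744
x_5 = g(1.932744) = 1.935209
x_6 = g(1.935209) = 1.934333
x_7 = g(1.934333) = 1.934645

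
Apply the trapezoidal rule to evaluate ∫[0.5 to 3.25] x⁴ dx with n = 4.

f(x) = x⁴
a = 0.5, b = 3.25, n = 4
h = (b - a)/n = 0.687500

Trapezoidal rule: (h/2)[f(x₀) + 2f(x₁) + 2f(x₂) + ... + f(xₙ)]

x_0 = 0.5000, f(x_0) = 0.062500, coefficient = 1
x_1 = 1.1875, f(x_1) = 1.988541, coefficient = 2
x_2 = 1.8750, f(x_2) = 12.359619, coefficient = 2
x_3 = 2.5625, f(x_3) = 43.117691, coefficient = 2
x_4 = 3.2500, f(x_4) = 111.566406, coefficient = 1

I ≈ (0.687500/2) × 226.560608 = 77.880209
Exact value: 72.511914
Error: 5.368295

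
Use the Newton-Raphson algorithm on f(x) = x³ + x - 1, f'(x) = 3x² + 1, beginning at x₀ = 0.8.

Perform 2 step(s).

f(x) = x³ + x - 1
f'(x) = 3x² + 1
x₀ = 0.8

Newton-Raphson formula: x_{n+1} = x_n - f(x_n)/f'(x_n)

Iteration 1:
  f(0.800000) = 0.312000
  f'(0.800000) = 2.920000
  x_1 = 0.800000 - 0.312000/2.920000 = 0.693151
Iteration 2:
  f(0.693151) = 0.026180
  f'(0.693151) = 2.441374
  x_2 = 0.693151 - 0.026180/2.441374 = 0.682427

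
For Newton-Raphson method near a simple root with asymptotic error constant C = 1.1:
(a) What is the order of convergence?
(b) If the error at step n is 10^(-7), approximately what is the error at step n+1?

(a) Newton-Raphson has quadratic (order 2) convergence near simple roots.
    This means |e_{n+1}| ≈ C|e_n|².

(b) With |e_n| = 10^(-7) and C = 1.1:
    |e_{n+1}| ≈ 1.1 × (10^(-7))² = 1.1 × 10^(-14)

(a) 2 (quadratic); (b) |e_{n+1}| ≈ 1.100e-14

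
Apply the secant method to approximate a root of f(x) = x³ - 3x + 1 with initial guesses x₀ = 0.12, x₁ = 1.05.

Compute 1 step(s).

f(x) = x³ - 3x + 1
x₀ = 0.12, x₁ = 1.05

Secant formula: x_{n+1} = x_n - f(x_n)(x_n - x_{n-1})/(f(x_n) - f(x_{n-1}))

Iteration 1:
  f(0.120000) = 0.641728
  f(1.050000) = -0.992375
  x_2 = 1.050000 - (-0.992375)×(1.050000 - 0.120000)/(-0.992375 - 0.641728)
       = 0.485220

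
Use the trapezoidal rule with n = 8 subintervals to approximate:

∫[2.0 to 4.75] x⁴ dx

f(x) = x⁴
a = 2.0, b = 4.75, n = 8
h = (b - a)/n = 0.343750

Trapezoidal rule: (h/2)[f(x₀) + 2f(x₁) + 2f(x₂) + ... + f(xₙ)]

x_0 = 2.0000, f(x_0) = 16.000000, coefficient = 1
x_1 = 2.3438, f(x_1) = 30.174851, coefficient = 2
x_2 = 2.6875, f(x_2) = 52.166763, coefficient = 2
x_3 = 3.0312, f(x_3) = 84.428102, coefficient = 2
x_4 = 3.3750, f(x_4) = 129.746338, coefficient = 2
x_5 = 3.7188, f(x_5) = 191.244050, coefficient = 2
x_6 = 4.0625, f(x_6) = 272.378922, coefficient = 2
x_7 = 4.4062, f(x_7) = 376.943742, coefficient = 2
x_8 = 4.7500, f(x_8) = 509.066406, coefficient = 1

I ≈ (0.343750/2) × 2799.231941 = 481.117990
Exact value: 477.213086
Error: 3.904904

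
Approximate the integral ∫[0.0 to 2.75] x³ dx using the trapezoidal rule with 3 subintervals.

f(x) = x³
a = 0.0, b = 2.75, n = 3
h = (b - a)/n = 0.916667

Trapezoidal rule: (h/2)[f(x₀) + 2f(x₁) + 2f(x₂) + ... + f(xₙ)]

x_0 = 0.0000, f(x_0) = 0.000000, coefficient = 1
x_1 = 0.9167, f(x_1) = 0.770255, coefficient = 2
x_2 = 1.8333, f(x_2) = 6.162037, coefficient = 2
x_3 = 2.7500, f(x_3) = 20.796875, coefficient = 1

I ≈ (0.916667/2) × 34.661458 = 15.886502
Exact value: 14.297852
Error: 1.588650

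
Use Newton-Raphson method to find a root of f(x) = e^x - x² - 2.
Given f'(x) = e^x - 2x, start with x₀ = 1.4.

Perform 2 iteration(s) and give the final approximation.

f(x) = e^x - x² - 2
f'(x) = e^x - 2x
x₀ = 1.4

Newton-Raphson formula: x_{n+1} = x_n - f(x_n)/f'(x_n)

Iteration 1:
  f(1.400000) = 0.095200
  f'(1.400000) = 1.255200
  x_1 = 1.400000 - 0.095200/1.255200 = 1.324156
Iteration 2:
  f(1.324156) = 0.005622
  f'(1.324156) = 1.110699
  x_2 = 1.324156 - 0.005622/1.110699 = 1.319094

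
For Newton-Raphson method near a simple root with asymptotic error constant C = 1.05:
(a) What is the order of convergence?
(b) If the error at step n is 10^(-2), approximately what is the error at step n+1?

(a) Newton-Raphson has quadratic (order 2) convergence near simple roots.
    This means |e_{n+1}| ≈ C|e_n|².

(b) With |e_n| = 10^(-2) and C = 1.05:
    |e_{n+1}| ≈ 1.05 × (10^(-2))² = 1.05 × 10^(-4)

(a) 2 (quadratic); (b) |e_{n+1}| ≈ 1.050e-04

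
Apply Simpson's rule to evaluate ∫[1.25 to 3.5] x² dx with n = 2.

f(x) = x²
a = 1.25, b = 3.5, n = 2
h = (b - a)/n = 1.125000

Simpson's rule: (h/3)[f(x₀) + 4f(x₁) + 2f(x₂) + ... + f(xₙ)]

x_0 = 1.2500, f(x_0) = 1.562500, coefficient = 1
x_1 = 2.3750, f(x_1) = 5.640625, coefficient = 4
x_2 = 3.5000, f(x_2) = 12.250000, coefficient = 1

I ≈ (1.125000/3) × 36.375000 = 13.640625
Exact value: 13.640625
Error: 0.000000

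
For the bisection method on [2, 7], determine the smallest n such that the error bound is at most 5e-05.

We need (b-a)/2^n ≤ 5e-05
(7 - 2)/2^n ≤ 5e-05
5/2^n ≤ 5e-05
2^n ≥ 100000
n ≥ log₂(100000) = 16.61
n ≥ 17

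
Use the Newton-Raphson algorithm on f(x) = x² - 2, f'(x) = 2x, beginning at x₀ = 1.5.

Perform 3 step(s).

f(x) = x² - 2
f'(x) = 2x
x₀ = 1.5

Newton-Raphson formula: x_{n+1} = x_n - f(x_n)/f'(x_n)

Iteration 1:
  f(1.500000) = 0.250000
  f'(1.500000) = 3.000000
  x_1 = 1.500000 - 0.250000/3.000000 = 1.416667
Iteration 2:
  f(1.416667) = 0.006944
  f'(1.416667) = 2.833333
  x_2 = 1.416667 - 0.006944/2.833333 = 1.414216
Iteration 3:
  f(1.414216) = 0.000006
  f'(1.414216) = 2.828431
  x_3 = 1.414216 - 0.000006/2.828431 = 1.414214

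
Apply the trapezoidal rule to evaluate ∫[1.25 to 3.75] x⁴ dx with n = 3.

f(x) = x⁴
a = 1.25, b = 3.75, n = 3
h = (b - a)/n = 0.833333

Trapezoidal rule: (h/2)[f(x₀) + 2f(x₁) + 2f(x₂) + ... + f(xₙ)]

x_0 = 1.2500, f(x_0) = 2.441406, coefficient = 1
x_1 = 2.0833, f(x_1) = 18.838011, coefficient = 2
x_2 = 2.9167, f(x_2) = 72.368104, coefficient = 2
x_3 = 3.7500, f(x_3) = 197.753906, coefficient = 1

I ≈ (0.833333/2) × 382.607542 = 159.419809
Exact value: 147.705078
Error: 11.714731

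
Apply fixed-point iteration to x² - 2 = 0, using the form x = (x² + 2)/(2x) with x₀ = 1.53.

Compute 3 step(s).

Equation: x² - 2 = 0
Fixed-point form: x = (x² + 2)/(2x)
x₀ = 1.53

x_1 = g(1.530000) = 1.418595
x_2 = g(1.418595) = 1.414220
x_3 = g(1.414220) = 1.414214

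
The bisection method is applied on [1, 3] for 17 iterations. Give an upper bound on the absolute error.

Bisection error bound: |error| ≤ (b-a)/2^n
|error| ≤ (3 - 1)/2^17 = 2/2^17
|error| ≤ 0.0000152588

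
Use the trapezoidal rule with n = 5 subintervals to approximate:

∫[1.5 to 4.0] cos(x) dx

f(x) = cos(x)
a = 1.5, b = 4.0, n = 5
h = (b - a)/n = 0.500000

Trapezoidal rule: (h/2)[f(x₀) + 2f(x₁) + 2f(x₂) + ... + f(xₙ)]

x_0 = 1.5000, f(x_0) = 0.070737, coefficient = 1
x_1 = 2.0000, f(x_1) = -0.416147, coefficient = 2
x_2 = 2.5000, f(x_2) = -0.801144, coefficient = 2
x_3 = 3.0000, f(x_3) = -0.989992, coefficient = 2
x_4 = 3.5000, f(x_4) = -0.936457, coefficient = 2
x_5 = 4.0000, f(x_5) = -0.653644, coefficient = 1

I ≈ (0.500000/2) × -6.870386 = -1.717596
Exact value: -1.754297
Error: 0.036701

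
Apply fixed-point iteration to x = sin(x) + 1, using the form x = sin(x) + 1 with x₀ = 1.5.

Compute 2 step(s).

Equation: x = sin(x) + 1
Fixed-point form: x = sin(x) + 1
x₀ = 1.5

x_1 = g(1.500000) = 1.997495
x_2 = g(1.997495) = 1.910337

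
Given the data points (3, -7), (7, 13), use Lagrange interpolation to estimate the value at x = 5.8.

Lagrange interpolation formula:
P(x) = Σ yᵢ × Lᵢ(x)
where Lᵢ(x) = Π_{j≠i} (x - xⱼ)/(xᵢ - xⱼ)

L_0(5.8) = (5.8 - 7)/(3 - 7) = 0.300000
L_1(5.8) = (5.8 - 3)/(7 - 3) = 0.700000

P(5.8) = (-7)×L_0(5.8) + 13×L_1(5.8)
P(5.8) = 7.000000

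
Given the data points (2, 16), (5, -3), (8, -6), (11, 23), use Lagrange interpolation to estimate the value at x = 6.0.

Lagrange interpolation formula:
P(x) = Σ yᵢ × Lᵢ(x)
where Lᵢ(x) = Π_{j≠i} (x - xⱼ)/(xᵢ - xⱼ)

L_0(6.0) = (6.0 - 5)/(2 - 5) × (6.0 - 8)/(2 - 8) × (6.0 - 11)/(2 - 11) = -0.061728
L_1(6.0) = (6.0 - 2)/(5 - 2) × (6.0 - 8)/(5 - 8) × (6.0 - 11)/(5 - 11) = 0.740741
L_2(6.0) = (6.0 - 2)/(8 - 2) × (6.0 - 5)/(8 - 5) × (6.0 - 11)/(8 - 11) = 0.370370
L_3(6.0) = (6.0 - 2)/(11 - 2) × (6.0 - 5)/(11 - 5) × (6.0 - 8)/(11 - 8) = -0.049383

P(6.0) = 16×L_0(6.0) + (-3)×L_1(6.0) + (-6)×L_2(6.0) + 23×L_3(6.0)
P(6.0) = -6.567901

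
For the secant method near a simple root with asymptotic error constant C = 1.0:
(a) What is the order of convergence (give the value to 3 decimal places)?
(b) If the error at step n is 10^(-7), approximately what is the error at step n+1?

(a) Secant method has superlinear convergence with order φ = (1+√5)/2 ≈ 1.618.
    This means |e_{n+1}| ≈ C|e_n|^1.618.

(b) With |e_n| = 10^(-7) and C = 1.0:
    |e_{n+1}| ≈ 1.0 × (10^(-7))^1.618 = 1.0 × 10^(-11.33)

(a) ≈ 1.618 (golden ratio); (b) |e_{n+1}| ≈ 4.718e-12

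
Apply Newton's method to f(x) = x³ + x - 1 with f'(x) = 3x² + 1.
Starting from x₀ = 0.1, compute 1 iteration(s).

f(x) = x³ + x - 1
f'(x) = 3x² + 1
x₀ = 0.1

Newton-Raphson formula: x_{n+1} = x_n - f(x_n)/f'(x_n)

Iteration 1:
  f(0.100000) = -0.899000
  f'(0.100000) = 1.030000
  x_1 = 0.100000 - (-0.899000)/1.030000 = 0.972816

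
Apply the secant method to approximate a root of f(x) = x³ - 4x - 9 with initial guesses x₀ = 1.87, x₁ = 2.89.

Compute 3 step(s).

f(x) = x³ - 4x - 9
x₀ = 1.87, x₁ = 2.89

Secant formula: x_{n+1} = x_n - f(x_n)(x_n - x_{n-1})/(f(x_n) - f(x_{n-1}))

Iteration 1:
  f(1.870000) = -9.940797
  f(2.890000) = 3.577569
  x_2 = 2.890000 - 3.577569×(2.890000 - 1.870000)/(3.577569 - (-9.940797))
       = 2.620062
Iteration 2:
  f(2.890000) = 3.577569
  f(2.620062) = -1.494243
  x_3 = 2.620062 - (-1.494243)×(2.620062 - 2.890000)/(-1.494243 - 3.577569)
       = 2.699590
Iteration 3:
  f(2.620062) = -1.494243
  f(2.699590) = -0.124318
  x_4 = 2.699590 - (-0.124318)×(2.699590 - 2.620062)/(-0.124318 - (-1.494243))
       = 2.706807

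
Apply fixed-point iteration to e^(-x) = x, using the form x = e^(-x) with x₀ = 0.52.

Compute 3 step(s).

Equation: e^(-x) = x
Fixed-point form: x = e^(-x)
x₀ = 0.52

x_1 = g(0.520000) = 0.594521
x_2 = g(0.594521) = 0.551827
x_3 = g(0.551827) = 0.575897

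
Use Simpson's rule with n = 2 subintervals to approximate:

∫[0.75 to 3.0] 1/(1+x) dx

f(x) = 1/(1+x)
a = 0.75, b = 3.0, n = 2
h = (b - a)/n = 1.125000

Simpson's rule: (h/3)[f(x₀) + 4f(x₁) + 2f(x₂) + ... + f(xₙ)]

x_0 = 0.7500, f(x_0) = 0.571429, coefficient = 1
x_1 = 1.8750, f(x_1) = 0.347826, coefficient = 4
x_2 = 3.0000, f(x_2) = 0.250000, coefficient = 1

I ≈ (1.125000/3) × 2.212733 = 0.829775
Exact value: 0.826679
Error: 0.003096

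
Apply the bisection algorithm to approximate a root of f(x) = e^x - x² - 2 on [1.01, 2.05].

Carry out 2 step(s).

f(x) = e^x - x² - 2
Initial interval: [1.01, 2.05]

Iteration 1:
  c_1 = (1.010000 + 2.050000)/2 = 1.530000
  f(c_1) = f(1.530000) = 0.277277
  f(a) × f(c) < 0, new interval: [1.010000, 1.530000]
Iteration 2:
  c_2 = (1.010000 + 1.530000)/2 = 1.270000
  f(c_2) = f(1.270000) = -0.052047
  f(a) × f(c) ≥ 0, new interval: [1.270000, 1.530000]

After 2 iteration(s), the approximation is c_2 = 1.270000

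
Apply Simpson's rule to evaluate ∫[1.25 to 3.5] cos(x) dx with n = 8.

f(x) = cos(x)
a = 1.25, b = 3.5, n = 8
h = (b - a)/n = 0.281250

Simpson's rule: (h/3)[f(x₀) + 4f(x₁) + 2f(x₂) + ... + f(xₙ)]

x_0 = 1.2500, f(x_0) = 0.315322, coefficient = 1
x_1 = 1.5312, f(x_1) = 0.039536, coefficient = 4
x_2 = 1.8125, f(x_2) = -0.239357, coefficient = 2
x_3 = 2.0938, f(x_3) = -0.499441, coefficient = 4
x_4 = 2.3750, f(x_4) = -0.720278, coefficient = 2
x_5 = 2.6562, f(x_5) = -0.884515, coefficient = 4
x_6 = 2.9375, f(x_6) = -0.979245, coefficient = 2
x_7 = 3.2188, f(x_7) = -0.997025, coefficient = 4
x_8 = 3.5000, f(x_8) = -0.936457, coefficient = 1

I ≈ (0.281250/3) × -13.864677 = -1.299813
Exact value: -1.299768
Error: 0.000046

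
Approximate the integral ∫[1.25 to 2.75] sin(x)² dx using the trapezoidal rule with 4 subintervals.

f(x) = sin(x)²
a = 1.25, b = 2.75, n = 4
h = (b - a)/n = 0.375000

Trapezoidal rule: (h/2)[f(x₀) + 2f(x₁) + 2f(x₂) + ... + f(xₙ)]

x_0 = 1.2500, f(x_0) = 0.900572, coefficient = 1
x_1 = 1.6250, f(x_1) = 0.997065, coefficient = 2
x_2 = 2.0000, f(x_2) = 0.826822, coefficient = 2
x_3 = 2.3750, f(x_3) = 0.481199, coefficient = 2
x_4 = 2.7500, f(x_4) = 0.145665, coefficient = 1

I ≈ (0.375000/2) × 5.656408 = 1.060577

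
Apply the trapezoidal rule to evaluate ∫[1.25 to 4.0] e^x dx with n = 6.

f(x) = e^x
a = 1.25, b = 4.0, n = 6
h = (b - a)/n = 0.458333

Trapezoidal rule: (h/2)[f(x₀) + 2f(x₁) + 2f(x₂) + ... + f(xₙ)]

x_0 = 1.2500, f(x_0) = 3.490343, coefficient = 1
x_1 = 1.7083, f(x_1) = 5.519754, coefficient = 2
x_2 = 2.1667, f(x_2) = 8.729138, coefficient = 2
x_3 = 2.6250, f(x_3) = 13.804574, coefficient = 2
x_4 = 3.0833, f(x_4) = 21.831051, coefficient = 2
x_5 = 3.5417, f(x_5) = 34.524412, coefficient = 2
x_6 = 4.0000, f(x_6) = 54.598150, coefficient = 1

I ≈ (0.458333/2) × 226.906353 = 51.999373
Exact value: 51.107807
Error: 0.891566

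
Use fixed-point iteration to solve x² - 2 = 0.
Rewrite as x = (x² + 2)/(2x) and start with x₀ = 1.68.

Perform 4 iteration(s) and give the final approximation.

Equation: x² - 2 = 0
Fixed-point form: x = (x² + 2)/(2x)
x₀ = 1.68

x_1 = g(1.680000) = 1.435238
x_2 = g(1.435238) = 1.414368
x_3 = g(1.414368) = 1.414214
x_4 = g(1.414214) = 1.414214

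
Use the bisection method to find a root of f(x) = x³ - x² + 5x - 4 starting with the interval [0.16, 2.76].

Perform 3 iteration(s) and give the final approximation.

f(x) = x³ - x² + 5x - 4
Initial interval: [0.16, 2.76]

Iteration 1:
  c_1 = (0.160000 + 2.760000)/2 = 1.460000
  f(c_1) = f(1.460000) = 4.280536
  f(a) × f(c) < 0, new interval: [0.160000, 1.460000]
Iteration 2:
  c_2 = (0.160000 + 1.460000)/2 = 0.810000
  f(c_2) = f(0.810000) = -0.074659
  f(a) × f(c) ≥ 0, new interval: [0.810000, 1.460000]
Iteration 3:
  c_3 = (0.810000 + 1.460000)/2 = 1.135000
  f(c_3) = f(1.135000) = 1.848910
  f(a) × f(c) < 0, new interval: [0.810000, 1.135000]

After 3 iteration(s), the approximation is c_3 = 1.135000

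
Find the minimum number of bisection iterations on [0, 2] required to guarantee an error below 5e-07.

We need (b-a)/2^n ≤ 5e-07
(2 - 0)/2^n ≤ 5e-07
2/2^n ≤ 5e-07
2^n ≥ 4000000
n ≥ log₂(4000000) = 21.93
n ≥ 22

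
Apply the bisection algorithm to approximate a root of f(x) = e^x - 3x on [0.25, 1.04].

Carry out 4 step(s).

f(x) = e^x - 3x
Initial interval: [0.25, 1.04]

Iteration 1:
  c_1 = (0.250000 + 1.040000)/2 = 0.645000
  f(c_1) = f(0.645000) = -0.029013
  f(a) × f(c) < 0, new interval: [0.250000, 0.645000]
Iteration 2:
  c_2 = (0.250000 + 0.645000)/2 = 0.447500
  f(c_2) = f(0.447500) = 0.221896
  f(a) × f(c) ≥ 0, new interval: [0.447500, 0.645000]
Iteration 3:
  c_3 = (0.447500 + 0.645000)/2 = 0.546250
  f(c_3) = f(0.546250) = 0.088015
  f(a) × f(c) ≥ 0, new interval: [0.546250, 0.645000]
Iteration 4:
  c_4 = (0.546250 + 0.645000)/2 = 0.595625
  f(c_4) = f(0.595625) = 0.027289
  f(a) × f(c) ≥ 0, new interval: [0.595625, 0.645000]

After 4 iteration(s), the approximation is c_4 = 0.595625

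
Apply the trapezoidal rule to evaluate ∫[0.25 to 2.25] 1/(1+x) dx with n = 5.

f(x) = 1/(1+x)
a = 0.25, b = 2.25, n = 5
h = (b - a)/n = 0.400000

Trapezoidal rule: (h/2)[f(x₀) + 2f(x₁) + 2f(x₂) + ... + f(xₙ)]

x_0 = 0.2500, f(x_0) = 0.800000, coefficient = 1
x_1 = 0.6500, f(x_1) = 0.606061, coefficient = 2
x_2 = 1.0500, f(x_2) = 0.487805, coefficient = 2
x_3 = 1.4500, f(x_3) = 0.408163, coefficient = 2
x_4 = 1.8500, f(x_4) = 0.350877, coefficient = 2
x_5 = 2.2500, f(x_5) = 0.307692, coefficient = 1

I ≈ (0.400000/2) × 4.813504 = 0.962701
Exact value: 0.955511
Error: 0.007189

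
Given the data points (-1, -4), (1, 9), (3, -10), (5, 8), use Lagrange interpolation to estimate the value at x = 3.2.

Lagrange interpolation formula:
P(x) = Σ yᵢ × Lᵢ(x)
where Lᵢ(x) = Π_{j≠i} (x - xⱼ)/(xᵢ - xⱼ)

L_0(3.2) = (3.2 - 1)/(-1 - 1) × (3.2 - 3)/(-1 - 3) × (3.2 - 5)/(-1 - 5) = 0.016500
L_1(3.2) = (3.2 - (-1))/(1 - (-1)) × (3.2 - 3)/(1 - 3) × (3.2 - 5)/(1 - 5) = -0.094500
L_2(3.2) = (3.2 - (-1))/(3 - (-1)) × (3.2 - 1)/(3 - 1) × (3.2 - 5)/(3 - 5) = 1.039500
L_3(3.2) = (3.2 - (-1))/(5 - (-1)) × (3.2 - 1)/(5 - 1) × (3.2 - 3)/(5 - 3) = 0.038500

P(3.2) = (-4)×L_0(3.2) + 9×L_1(3.2) + (-10)×L_2(3.2) + 8×L_3(3.2)
P(3.2) = -11.003500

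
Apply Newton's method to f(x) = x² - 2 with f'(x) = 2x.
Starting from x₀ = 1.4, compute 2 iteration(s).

f(x) = x² - 2
f'(x) = 2x
x₀ = 1.4

Newton-Raphson formula: x_{n+1} = x_n - f(x_n)/f'(x_n)

Iteration 1:
  f(1.400000) = -0.040000
  f'(1.400000) = 2.800000
  x_1 = 1.400000 - (-0.040000)/2.800000 = 1.414286
Iteration 2:
  f(1.414286) = 0.000204
  f'(1.414286) = 2.828571
  x_2 = 1.414286 - 0.000204/2.828571 = 1.414214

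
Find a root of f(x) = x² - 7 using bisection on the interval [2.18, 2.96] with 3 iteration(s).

f(x) = x² - 7
Initial interval: [2.18, 2.96]

Iteration 1:
  c_1 = (2.180000 + 2.960000)/2 = 2.570000
  f(c_1) = f(2.570000) = -0.395100
  f(a) × f(c) ≥ 0, new interval: [2.570000, 2.960000]
Iteration 2:
  c_2 = (2.570000 + 2.960000)/2 = 2.765000
  f(c_2) = f(2.765000) = 0.645225
  f(a) × f(c) < 0, new interval: [2.570000, 2.765000]
Iteration 3:
  c_3 = (2.570000 + 2.765000)/2 = 2.667500
  f(c_3) = f(2.667500) = 0.115556
  f(a) × f(c) < 0, new interval: [2.570000, 2.667500]

After 3 iteration(s), the approximation is c_3 = 2.667500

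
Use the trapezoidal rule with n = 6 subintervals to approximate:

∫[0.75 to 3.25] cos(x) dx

f(x) = cos(x)
a = 0.75, b = 3.25, n = 6
h = (b - a)/n = 0.416667

Trapezoidal rule: (h/2)[f(x₀) + 2f(x₁) + 2f(x₂) + ... + f(xₙ)]

x_0 = 0.7500, f(x_0) = 0.731689, coefficient = 1
x_1 = 1.1667, f(x_1) = 0.393219, coefficient = 2
x_2 = 1.5833, f(x_2) = -0.012537, coefficient = 2
x_3 = 2.0000, f(x_3) = -0.416147, coefficient = 2
x_4 = 2.4167, f(x_4) = -0.748549, coefficient = 2
x_5 = 2.8333, f(x_5) = -0.952863, coefficient = 2
x_6 = 3.2500, f(x_6) = -0.994130, coefficient = 1

I ≈ (0.416667/2) × -3.736194 = -0.778374
Exact value: -0.789834
Error: 0.011460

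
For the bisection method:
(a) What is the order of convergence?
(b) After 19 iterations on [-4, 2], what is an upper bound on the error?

(a) Bisection has linear (order 1) convergence; the error is halved each step.

(b) Error bound = (b-a)/2^n = (2 - (-4))/2^{19}
    = 6/2^{19}

(a) 1 (linear); (b) error ≤ 1.14e-05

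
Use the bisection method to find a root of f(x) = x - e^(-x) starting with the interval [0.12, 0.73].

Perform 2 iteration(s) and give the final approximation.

f(x) = x - e^(-x)
Initial interval: [0.12, 0.73]

Iteration 1:
  c_1 = (0.120000 + 0.730000)/2 = 0.425000
  f(c_1) = f(0.425000) = -0.228770
  f(a) × f(c) ≥ 0, new interval: [0.425000, 0.730000]
Iteration 2:
  c_2 = (0.425000 + 0.730000)/2 = 0.577500
  f(c_2) = f(0.577500) = 0.016200
  f(a) × f(c) < 0, new interval: [0.425000, 0.577500]

After 2 iteration(s), the approximation is c_2 = 0.577500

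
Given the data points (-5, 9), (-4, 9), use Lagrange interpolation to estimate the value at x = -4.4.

Lagrange interpolation formula:
P(x) = Σ yᵢ × Lᵢ(x)
where Lᵢ(x) = Π_{j≠i} (x - xⱼ)/(xᵢ - xⱼ)

L_0(-4.4) = (-4.4 - (-4))/(-5 - (-4)) = 0.400000
L_1(-4.4) = (-4.4 - (-5))/(-4 - (-5)) = 0.600000

P(-4.4) = 9×L_0(-4.4) + 9×L_1(-4.4)
P(-4.4) = 9.000000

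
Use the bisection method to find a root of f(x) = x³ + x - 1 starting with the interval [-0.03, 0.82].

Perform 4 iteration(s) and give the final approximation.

f(x) = x³ + x - 1
Initial interval: [-0.03, 0.82]

Iteration 1:
  c_1 = (-0.030000 + 0.820000)/2 = 0.395000
  f(c_1) = f(0.395000) = -0.543370
  f(a) × f(c) ≥ 0, new interval: [0.395000, 0.820000]
Iteration 2:
  c_2 = (0.395000 + 0.820000)/2 = 0.607500
  f(c_2) = f(0.607500) = -0.168298
  f(a) × f(c) ≥ 0, new interval: [0.607500, 0.820000]
Iteration 3:
  c_3 = (0.607500 + 0.820000)/2 = 0.713750
  f(c_3) = f(0.713750) = 0.077362
  f(a) × f(c) < 0, new interval: [0.607500, 0.713750]
Iteration 4:
  c_4 = (0.607500 + 0.713750)/2 = 0.660625
  f(c_4) = f(0.660625) = -0.051061
  f(a) × f(c) ≥ 0, new interval: [0.660625, 0.713750]

After 4 iteration(s), the approximation is c_4 = 0.660625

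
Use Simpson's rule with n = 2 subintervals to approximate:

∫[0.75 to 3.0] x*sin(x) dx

f(x) = x*sin(x)
a = 0.75, b = 3.0, n = 2
h = (b - a)/n = 1.125000

Simpson's rule: (h/3)[f(x₀) + 4f(x₁) + 2f(x₂) + ... + f(xₙ)]

x_0 = 0.7500, f(x_0) = 0.511229, coefficient = 1
x_1 = 1.8750, f(x_1) = 1.788911, coefficient = 4
x_2 = 3.0000, f(x_2) = 0.423360, coefficient = 1

I ≈ (1.125000/3) × 8.090232 = 3.033837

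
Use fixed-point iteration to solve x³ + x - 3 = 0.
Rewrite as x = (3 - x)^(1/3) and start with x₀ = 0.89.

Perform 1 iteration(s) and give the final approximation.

Equation: x³ + x - 3 = 0
Fixed-point form: x = (3 - x)^(1/3)
x₀ = 0.89

x_1 = g(0.890000) = 1.282609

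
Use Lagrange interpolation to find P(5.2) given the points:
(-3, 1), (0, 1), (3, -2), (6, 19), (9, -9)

Lagrange interpolation formula:
P(x) = Σ yᵢ × Lᵢ(x)
where Lᵢ(x) = Π_{j≠i} (x - xⱼ)/(xᵢ - xⱼ)

L_0(5.2) = (5.2 - 0)/(-3 - 0) × (5.2 - 3)/(-3 - 3) × (5.2 - 6)/(-3 - 6) × (5.2 - 9)/(-3 - 9) = 0.017890
L_1(5.2) = (5.2 - (-3))/(0 - (-3)) × (5.2 - 3)/(0 - 3) × (5.2 - 6)/(0 - 6) × (5.2 - 9)/(0 - 9) = -0.112843
L_2(5.2) = (5.2 - (-3))/(3 - (-3)) × (5.2 - 0)/(3 - 0) × (5.2 - 6)/(3 - 6) × (5.2 - 9)/(3 - 9) = 0.400079
L_3(5.2) = (5.2 - (-3))/(6 - (-3)) × (5.2 - 0)/(6 - 0) × (5.2 - 3)/(6 - 3) × (5.2 - 9)/(6 - 9) = 0.733478
L_4(5.2) = (5.2 - (-3))/(9 - (-3)) × (5.2 - 0)/(9 - 0) × (5.2 - 3)/(9 - 3) × (5.2 - 6)/(9 - 6) = -0.038604

P(5.2) = 1×L_0(5.2) + 1×L_1(5.2) + (-2)×L_2(5.2) + 19×L_3(5.2) + (-9)×L_4(5.2)
P(5.2) = 13.388412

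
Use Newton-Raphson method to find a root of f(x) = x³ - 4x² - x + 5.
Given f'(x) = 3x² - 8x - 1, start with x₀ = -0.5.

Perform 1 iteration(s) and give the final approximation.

f(x) = x³ - 4x² - x + 5
f'(x) = 3x² - 8x - 1
x₀ = -0.5

Newton-Raphson formula: x_{n+1} = x_n - f(x_n)/f'(x_n)

Iteration 1:
  f(-0.500000) = 4.375000
  f'(-0.500000) = 3.750000
  x_1 = -0.500000 - 4.375000/3.750000 = -1.666667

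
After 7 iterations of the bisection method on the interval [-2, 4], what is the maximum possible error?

Bisection error bound: |error| ≤ (b-a)/2^n
|error| ≤ (4 - (-2))/2^7 = 6/2^7
|error| ≤ 0.0468750000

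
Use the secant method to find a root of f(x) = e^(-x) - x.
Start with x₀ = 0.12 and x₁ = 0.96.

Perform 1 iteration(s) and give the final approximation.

f(x) = e^(-x) - x
x₀ = 0.12, x₁ = 0.96

Secant formula: x_{n+1} = x_n - f(x_n)(x_n - x_{n-1})/(f(x_n) - f(x_{n-1}))

Iteration 1:
  f(0.120000) = 0.766920
  f(0.960000) = -0.577107
  x_2 = 0.960000 - (-0.577107)×(0.960000 - 0.120000)/(-0.577107 - 0.766920)
       = 0.599315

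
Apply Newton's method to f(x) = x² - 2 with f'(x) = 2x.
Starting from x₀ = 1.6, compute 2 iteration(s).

f(x) = x² - 2
f'(x) = 2x
x₀ = 1.6

Newton-Raphson formula: x_{n+1} = x_n - f(x_n)/f'(x_n)

Iteration 1:
  f(1.600000) = 0.560000
  f'(1.600000) = 3.200000
  x_1 = 1.600000 - 0.560000/3.200000 = 1.425000
Iteration 2:
  f(1.425000) = 0.030625
  f'(1.425000) = 2.850000
  x_2 = 1.425000 - 0.030625/2.850000 = 1.414254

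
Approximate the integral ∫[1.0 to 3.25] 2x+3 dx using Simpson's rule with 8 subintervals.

f(x) = 2x+3
a = 1.0, b = 3.25, n = 8
h = (b - a)/n = 0.281250

Simpson's rule: (h/3)[f(x₀) + 4f(x₁) + 2f(x₂) + ... + f(xₙ)]

x_0 = 1.0000, f(x_0) = 5.000000, coefficient = 1
x_1 = 1.2812, f(x_1) = 5.562500, coefficient = 4
x_2 = 1.5625, f(x_2) = 6.125000, coefficient = 2
x_3 = 1.8438, f(x_3) = 6.687500, coefficient = 4
x_4 = 2.1250, f(x_4) = 7.250000, coefficient = 2
x_5 = 2.4062, f(x_5) = 7.812500, coefficient = 4
x_6 = 2.6875, f(x_6) = 8.375000, coefficient = 2
x_7 = 2.9688, f(x_7) = 8.937500, coefficient = 4
x_8 = 3.2500, f(x_8) = 9.500000, coefficient = 1

I ≈ (0.281250/3) × 174.000000 = 16.312500
Exact value: 16.312500
Error: 0.000000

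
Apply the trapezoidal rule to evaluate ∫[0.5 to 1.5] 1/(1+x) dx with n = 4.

f(x) = 1/(1+x)
a = 0.5, b = 1.5, n = 4
h = (b - a)/n = 0.250000

Trapezoidal rule: (h/2)[f(x₀) + 2f(x₁) + 2f(x₂) + ... + f(xₙ)]

x_0 = 0.5000, f(x_0) = 0.666667, coefficient = 1
x_1 = 0.7500, f(x_1) = 0.571429, coefficient = 2
x_2 = 1.0000, f(x_2) = 0.500000, coefficient = 2
x_3 = 1.2500, f(x_3) = 0.444444, coefficient = 2
x_4 = 1.5000, f(x_4) = 0.400000, coefficient = 1

I ≈ (0.250000/2) × 4.098413 = 0.512302
Exact value: 0.510826
Error: 0.001476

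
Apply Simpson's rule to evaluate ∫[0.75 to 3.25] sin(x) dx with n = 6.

f(x) = sin(x)
a = 0.75, b = 3.25, n = 6
h = (b - a)/n = 0.416667

Simpson's rule: (h/3)[f(x₀) + 4f(x₁) + 2f(x₂) + ... + f(xₙ)]

x_0 = 0.7500, f(x_0) = 0.681639, coefficient = 1
x_1 = 1.1667, f(x_1) = 0.919445, coefficient = 4
x_2 = 1.5833, f(x_2) = 0.999921, coefficient = 2
x_3 = 2.0000, f(x_3) = 0.909297, coefficient = 4
x_4 = 2.4167, f(x_4) = 0.663080, coefficient = 2
x_5 = 2.8333, f(x_5) = 0.303400, coefficient = 4
x_6 = 3.2500, f(x_6) = -0.108195, coefficient = 1

I ≈ (0.416667/3) × 12.428018 = 1.726114
Exact value: 1.725819
Error: 0.000295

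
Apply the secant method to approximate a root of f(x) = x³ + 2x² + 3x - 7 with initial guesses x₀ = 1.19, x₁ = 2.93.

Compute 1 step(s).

f(x) = x³ + 2x² + 3x - 7
x₀ = 1.19, x₁ = 2.93

Secant formula: x_{n+1} = x_n - f(x_n)(x_n - x_{n-1})/(f(x_n) - f(x_{n-1}))

Iteration 1:
  f(1.190000) = 1.087359
  f(2.930000) = 44.113557
  x_2 = 2.930000 - 44.113557×(2.930000 - 1.190000)/(44.113557 - 1.087359)
       = 1.146027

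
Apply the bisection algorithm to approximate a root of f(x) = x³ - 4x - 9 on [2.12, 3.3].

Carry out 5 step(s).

f(x) = x³ - 4x - 9
Initial interval: [2.12, 3.3]

Iteration 1:
  c_1 = (2.120000 + 3.300000)/2 = 2.710000
  f(c_1) = f(2.710000) = 0.062511
  f(a) × f(c) < 0, new interval: [2.120000, 2.710000]
Iteration 2:
  c_2 = (2.120000 + 2.710000)/2 = 2.415000
  f(c_2) = f(2.415000) = -4.575177
  f(a) × f(c) ≥ 0, new interval: [2.415000, 2.710000]
Iteration 3:
  c_3 = (2.415000 + 2.710000)/2 = 2.562500
  f(c_3) = f(2.562500) = -2.423584
  f(a) × f(c) ≥ 0, new interval: [2.562500, 2.710000]
Iteration 4:
  c_4 = (2.562500 + 2.710000)/2 = 2.636250
  f(c_4) = f(2.636250) = -1.223553
  f(a) × f(c) ≥ 0, new interval: [2.636250, 2.710000]
Iteration 5:
  c_5 = (2.636250 + 2.710000)/2 = 2.673125
  f(c_5) = f(2.673125) = -0.591425
  f(a) × f(c) ≥ 0, new interval: [2.673125, 2.710000]

After 5 iteration(s), the approximation is c_5 = 2.673125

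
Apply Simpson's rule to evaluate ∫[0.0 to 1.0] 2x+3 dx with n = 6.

f(x) = 2x+3
a = 0.0, b = 1.0, n = 6
h = (b - a)/n = 0.166667

Simpson's rule: (h/3)[f(x₀) + 4f(x₁) + 2f(x₂) + ... + f(xₙ)]

x_0 = 0.0000, f(x_0) = 3.000000, coefficient = 1
x_1 = 0.1667, f(x_1) = 3.333333, coefficient = 4
x_2 = 0.3333, f(x_2) = 3.666667, coefficient = 2
x_3 = 0.5000, f(x_3) = 4.000000, coefficient = 4
x_4 = 0.6667, f(x_4) = 4.333333, coefficient = 2
x_5 = 0.8333, f(x_5) = 4.666667, coefficient = 4
x_6 = 1.0000, f(x_6) = 5.000000, coefficient = 1

I ≈ (0.166667/3) × 72.000000 = 4.000000
Exact value: 4.000000
Error: 0.000000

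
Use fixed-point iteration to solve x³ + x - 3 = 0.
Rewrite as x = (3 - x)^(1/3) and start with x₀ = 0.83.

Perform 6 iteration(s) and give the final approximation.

Equation: x³ + x - 3 = 0
Fixed-point form: x = (3 - x)^(1/3)
x₀ = 0.83

x_1 = g(0.830000) = 1.294653
x_2 = g(1.294653) = 1.194733
x_3 = g(1.194733) = 1.217626
x_4 = g(1.217626) = 1.212457
x_5 = g(1.212457) = 1.213628
x_6 = g(1.213628) = 1.213363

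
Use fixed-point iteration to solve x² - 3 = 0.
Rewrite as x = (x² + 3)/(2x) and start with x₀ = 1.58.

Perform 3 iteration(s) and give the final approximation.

Equation: x² - 3 = 0
Fixed-point form: x = (x² + 3)/(2x)
x₀ = 1.58

x_1 = g(1.580000) = 1.739367
x_2 = g(1.739367) = 1.732066
x_3 = g(1.732066) = 1.732051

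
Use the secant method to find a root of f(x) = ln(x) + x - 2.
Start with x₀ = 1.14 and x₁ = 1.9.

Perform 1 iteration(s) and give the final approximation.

f(x) = ln(x) + x - 2
x₀ = 1.14, x₁ = 1.9

Secant formula: x_{n+1} = x_n - f(x_n)(x_n - x_{n-1})/(f(x_n) - f(x_{n-1}))

Iteration 1:
  f(1.140000) = -0.728972
  f(1.900000) = 0.541854
  x_2 = 1.900000 - 0.541854×(1.900000 - 1.140000)/(0.541854 - (-0.728972))
       = 1.575952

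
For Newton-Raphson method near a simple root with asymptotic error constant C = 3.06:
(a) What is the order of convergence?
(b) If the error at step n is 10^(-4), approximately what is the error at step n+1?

(a) Newton-Raphson has quadratic (order 2) convergence near simple roots.
    This means |e_{n+1}| ≈ C|e_n|².

(b) With |e_n| = 10^(-4) and C = 3.06:
    |e_{n+1}| ≈ 3.06 × (10^(-4))² = 3.06 × 10^(-8)

(a) 2 (quadratic); (b) |e_{n+1}| ≈ 3.060e-08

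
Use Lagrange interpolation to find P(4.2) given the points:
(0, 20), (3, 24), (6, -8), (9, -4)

Lagrange interpolation formula:
P(x) = Σ yᵢ × Lᵢ(x)
where Lᵢ(x) = Π_{j≠i} (x - xⱼ)/(xᵢ - xⱼ)

L_0(4.2) = (4.2 - 3)/(0 - 3) × (4.2 - 6)/(0 - 6) × (4.2 - 9)/(0 - 9) = -0.064000
L_1(4.2) = (4.2 - 0)/(3 - 0) × (4.2 - 6)/(3 - 6) × (4.2 - 9)/(3 - 9) = 0.672000
L_2(4.2) = (4.2 - 0)/(6 - 0) × (4.2 - 3)/(6 - 3) × (4.2 - 9)/(6 - 9) = 0.448000
L_3(4.2) = (4.2 - 0)/(9 - 0) × (4.2 - 3)/(9 - 3) × (4.2 - 6)/(9 - 6) = -0.056000

P(4.2) = 20×L_0(4.2) + 24×L_1(4.2) + (-8)×L_2(4.2) + (-4)×L_3(4.2)
P(4.2) = 11.488000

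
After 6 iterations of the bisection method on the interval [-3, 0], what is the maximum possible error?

Bisection error bound: |error| ≤ (b-a)/2^n
|error| ≤ (0 - (-3))/2^6 = 3/2^6
|error| ≤ 0.0468750000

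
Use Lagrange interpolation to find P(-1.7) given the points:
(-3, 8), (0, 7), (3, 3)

Lagrange interpolation formula:
P(x) = Σ yᵢ × Lᵢ(x)
where Lᵢ(x) = Π_{j≠i} (x - xⱼ)/(xᵢ - xⱼ)

L_0(-1.7) = (-1.7 - 0)/(-3 - 0) × (-1.7 - 3)/(-3 - 3) = 0.443889
L_1(-1.7) = (-1.7 - (-3))/(0 - (-3)) × (-1.7 - 3)/(0 - 3) = 0.678889
L_2(-1.7) = (-1.7 - (-3))/(3 - (-3)) × (-1.7 - 0)/(3 - 0) = -0.122778

P(-1.7) = 8×L_0(-1.7) + 7×L_1(-1.7) + 3×L_2(-1.7)
P(-1.7) = 7.935000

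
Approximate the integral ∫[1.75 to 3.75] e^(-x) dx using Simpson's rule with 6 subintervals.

f(x) = e^(-x)
a = 1.75, b = 3.75, n = 6
h = (b - a)/n = 0.333333

Simpson's rule: (h/3)[f(x₀) + 4f(x₁) + 2f(x₂) + ... + f(xₙ)]

x_0 = 1.7500, f(x_0) = 0.173774, coefficient = 1
x_1 = 2.0833, f(x_1) = 0.124514, coefficient = 4
x_2 = 2.4167, f(x_2) = 0.089219, coefficient = 2
x_3 = 2.7500, f(x_3) = 0.063928, coefficient = 4
x_4 = 3.0833, f(x_4) = 0.045806, coefficient = 2
x_5 = 3.4167, f(x_5) = 0.032822, coefficient = 4
x_6 = 3.7500, f(x_6) = 0.023518, coefficient = 1

I ≈ (0.333333/3) × 1.352397 = 0.150266
Exact value: 0.150256
Error: 0.000010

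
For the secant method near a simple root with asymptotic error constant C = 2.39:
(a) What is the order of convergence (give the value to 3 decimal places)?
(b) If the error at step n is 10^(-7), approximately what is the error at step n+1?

(a) Secant method has superlinear convergence with order φ = (1+√5)/2 ≈ 1.618.
    This means |e_{n+1}| ≈ C|e_n|^1.618.

(b) With |e_n| = 10^(-7) and C = 2.39:
    |e_{n+1}| ≈ 2.39 × (10^(-7))^1.618 = 2.39 × 10^(-11.33)

(a) ≈ 1.618 (golden ratio); (b) |e_{n+1}| ≈ 1.128e-11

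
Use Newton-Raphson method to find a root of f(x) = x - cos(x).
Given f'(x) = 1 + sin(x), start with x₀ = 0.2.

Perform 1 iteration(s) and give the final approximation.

f(x) = x - cos(x)
f'(x) = 1 + sin(x)
x₀ = 0.2

Newton-Raphson formula: x_{n+1} = x_n - f(x_n)/f'(x_n)

Iteration 1:
  f(0.200000) = -0.780067
  f'(0.200000) = 1.198669
  x_1 = 0.200000 - (-0.780067)/1.198669 = 0.850777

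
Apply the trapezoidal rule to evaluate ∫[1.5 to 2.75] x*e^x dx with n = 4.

f(x) = x*e^x
a = 1.5, b = 2.75, n = 4
h = (b - a)/n = 0.312500

Trapezoidal rule: (h/2)[f(x₀) + 2f(x₁) + 2f(x₂) + ... + f(xₙ)]

x_0 = 1.5000, f(x_0) = 6.722534, coefficient = 1
x_1 = 1.8125, f(x_1) = 11.102909, coefficient = 2
x_2 = 2.1250, f(x_2) = 17.792407, coefficient = 2
x_3 = 2.4375, f(x_3) = 27.895710, coefficient = 2
x_4 = 2.7500, f(x_4) = 43.017238, coefficient = 1

I ≈ (0.312500/2) × 163.321823 = 25.519035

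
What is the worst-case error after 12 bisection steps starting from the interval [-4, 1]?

Bisection error bound: |error| ≤ (b-a)/2^n
|error| ≤ (1 - (-4))/2^12 = 5/2^12
|error| ≤ 0.0012207031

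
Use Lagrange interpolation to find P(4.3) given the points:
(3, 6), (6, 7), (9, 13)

Lagrange interpolation formula:
P(x) = Σ yᵢ × Lᵢ(x)
where Lᵢ(x) = Π_{j≠i} (x - xⱼ)/(xᵢ - xⱼ)

L_0(4.3) = (4.3 - 6)/(3 - 6) × (4.3 - 9)/(3 - 9) = 0.443889
L_1(4.3) = (4.3 - 3)/(6 - 3) × (4.3 - 9)/(6 - 9) = 0.678889
L_2(4.3) = (4.3 - 3)/(9 - 3) × (4.3 - 6)/(9 - 6) = -0.122778

P(4.3) = 6×L_0(4.3) + 7×L_1(4.3) + 13×L_2(4.3)
P(4.3) = 5.819444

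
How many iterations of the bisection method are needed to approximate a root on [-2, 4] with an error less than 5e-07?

We need (b-a)/2^n ≤ 5e-07
(4 - (-2))/2^n ≤ 5e-07
6/2^n ≤ 5e-07
2^n ≥ 12000000
n ≥ log₂(12000000) = 23.52
n ≥ 24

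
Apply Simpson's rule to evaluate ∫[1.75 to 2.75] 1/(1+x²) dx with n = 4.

f(x) = 1/(1+x²)
a = 1.75, b = 2.75, n = 4
h = (b - a)/n = 0.250000

Simpson's rule: (h/3)[f(x₀) + 4f(x₁) + 2f(x₂) + ... + f(xₙ)]

x_0 = 1.7500, f(x_0) = 0.246154, coefficient = 1
x_1 = 2.0000, f(x_1) = 0.200000, coefficient = 4
x_2 = 2.2500, f(x_2) = 0.164948, coefficient = 2
x_3 = 2.5000, f(x_3) = 0.137931, coefficient = 4
x_4 = 2.7500, f(x_4) = 0.116788, coefficient = 1

I ≈ (0.250000/3) × 2.044563 = 0.170380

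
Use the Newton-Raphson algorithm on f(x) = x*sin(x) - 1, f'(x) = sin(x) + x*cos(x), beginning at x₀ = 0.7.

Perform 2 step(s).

f(x) = x*sin(x) - 1
f'(x) = sin(x) + x*cos(x)
x₀ = 0.7

Newton-Raphson formula: x_{n+1} = x_n - f(x_n)/f'(x_n)

Iteration 1:
  f(0.700000) = -0.549048
  f'(0.700000) = 1.179607
  x_1 = 0.700000 - (-0.549048)/1.179607 = 1.165450
Iteration 2:
  f(1.165450) = 0.071008
  f'(1.165450) = 1.378546
  x_2 = 1.165450 - 0.071008/1.378546 = 1.113940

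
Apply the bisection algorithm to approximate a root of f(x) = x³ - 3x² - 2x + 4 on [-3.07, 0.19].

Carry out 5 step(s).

f(x) = x³ - 3x² - 2x + 4
Initial interval: [-3.07, 0.19]

Iteration 1:
  c_1 = (-3.070000 + 0.190000)/2 = -1.440000
  f(c_1) = f(-1.440000) = -2.326784
  f(a) × f(c) ≥ 0, new interval: [-1.440000, 0.190000]
Iteration 2:
  c_2 = (-1.440000 + 0.190000)/2 = -0.625000
  f(c_2) = f(-0.625000) = 3.833984
  f(a) × f(c) < 0, new interval: [-1.440000, -0.625000]
Iteration 3:
  c_3 = (-1.440000 + (-0.625000))/2 = -1.032500
  f(c_3) = f(-1.032500) = 1.766128
  f(a) × f(c) < 0, new interval: [-1.440000, -1.032500]
Iteration 4:
  c_4 = (-1.440000 + (-1.032500))/2 = -1.236250
  f(c_4) = f(-1.236250) = -0.001820
  f(a) × f(c) ≥ 0, new interval: [-1.236250, -1.032500]
Iteration 5:
  c_5 = (-1.236250 + (-1.032500))/2 = -1.134375
  f(c_5) = f(-1.134375) = 0.948609
  f(a) × f(c) < 0, new interval: [-1.236250, -1.134375]

After 5 iteration(s), the approximation is c_5 = -1.134375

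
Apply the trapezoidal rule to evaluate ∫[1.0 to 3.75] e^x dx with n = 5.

f(x) = e^x
a = 1.0, b = 3.75, n = 5
h = (b - a)/n = 0.550000

Trapezoidal rule: (h/2)[f(x₀) + 2f(x₁) + 2f(x₂) + ... + f(xₙ)]

x_0 = 1.0000, f(x_0) = 2.718282, coefficient = 1
x_1 = 1.5500, f(x_1) = 4.711470, coefficient = 2
x_2 = 2.1000, f(x_2) = 8.166170, coefficient = 2
x_3 = 2.6500, f(x_3) = 14.154039, coefficient = 2
x_4 = 3.2000, f(x_4) = 24.532530, coefficient = 2
x_5 = 3.7500, f(x_5) = 42.521082, coefficient = 1

I ≈ (0.550000/2) × 148.367782 = 40.801140
Exact value: 39.802800
Error: 0.998340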